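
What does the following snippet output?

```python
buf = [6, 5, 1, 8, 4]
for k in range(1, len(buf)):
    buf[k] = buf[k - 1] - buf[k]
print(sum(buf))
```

-13

k=1: buf[1] = 6-5 = 1 → [6, 1, 1, 8, 4]
k=2: buf[2] = 1-1 = 0 → [6, 1, 0, 8, 4]
k=3: buf[3] = 0-8 = -8 → [6, 1, 0, -8, 4]
k=4: buf[4] = (-8)-4 = -12 → [6, 1, 0, -8, -12]
sum = -13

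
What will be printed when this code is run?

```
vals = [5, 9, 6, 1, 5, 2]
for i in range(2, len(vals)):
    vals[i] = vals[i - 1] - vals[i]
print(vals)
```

i=2: vals[2] = 9-6 = 3 → [5, 9, 3, 1, 5, 2]
i=3: vals[3] = 3-1 = 2 → [5, 9, 3, 2, 5, 2]
i=4: vals[4] = 2-5 = -3 → [5, 9, 3, 2, -3, 2]
i=5: vals[5] = (-3)-2 = -5 → [5, 9, 3, 2, -3, -5]

[5, 9, 3, 2, -3, -5]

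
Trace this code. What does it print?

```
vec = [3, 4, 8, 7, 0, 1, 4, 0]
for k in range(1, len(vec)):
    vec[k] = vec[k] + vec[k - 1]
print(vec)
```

k=1: vec[1] = 4+3 = 7 → [3, 7, 8, 7, 0, 1, 4, 0]
k=2: vec[2] = 8+7 = 15 → [3, 7, 15, 7, 0, 1, 4, 0]
k=3: vec[3] = 7+15 = 22 → [3, 7, 15, 22, 0, 1, 4, 0]
k=4: vec[4] = 0+22 = 22 → [3, 7, 15, 22, 22, 1, 4, 0]
k=5: vec[5] = 1+22 = 23 → [3, 7, 15, 22, 22, 23, 4, 0]
k=6: vec[6] = 4+23 = 27 → [3, 7, 15, 22, 22, 23, 27, 0]
k=7: vec[7] = 0+27 = 27 → [3, 7, 15, 22, 22, 23, 27, 27]

[3, 7, 15, 22, 22, 23, 27, 27]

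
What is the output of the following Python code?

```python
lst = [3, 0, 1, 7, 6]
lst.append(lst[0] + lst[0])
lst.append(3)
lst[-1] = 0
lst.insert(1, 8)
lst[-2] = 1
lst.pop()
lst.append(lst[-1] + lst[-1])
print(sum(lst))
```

28

append lst[0]+lst[0] = 3+3 = 6 → [3, 0, 1, 7, 6, 6]
append 3 → [3, 0, 1, 7, 6, 6, 3]
lst[-1] = 0 → [3, 0, 1, 7, 6, 6, 0]
insert 8 at 1 → [3, 8, 0, 1, 7, 6, 6, 0]
lst[-2] = 1 → [3, 8, 0, 1, 7, 6, 1, 0]
pop() removes 0 → [3, 8, 0, 1, 7, 6, 1]
append lst[-1]+lst[-1] = 1+1 = 2 → [3, 8, 0, 1, 7, 6, 1, 2]
sum = 28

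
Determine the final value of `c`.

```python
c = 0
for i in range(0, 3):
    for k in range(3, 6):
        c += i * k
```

36

i=0,k=3: c = 0+0 = 0
i=0,k=4: c = 0+0 = 0
i=0,k=5: c = 0+0 = 0
i=1,k=3: c = 0+3 = 3
i=1,k=4: c = 3+4 = 7
i=1,k=5: c = 7+5 = 12
i=2,k=3: c = 12+6 = 18
i=2,k=4: c = 18+8 = 26
i=2,k=5: c = 26+10 = 36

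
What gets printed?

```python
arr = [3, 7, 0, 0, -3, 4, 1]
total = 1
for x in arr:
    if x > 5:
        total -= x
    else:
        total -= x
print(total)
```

-11

x=3: not >5, total = 1-3 = -2
x=7: >5, total = (-2)-7 = -9
x=0: not >5, total = (-9)-0 = -9
x=0: not >5, total = (-9)-0 = -9
x=-3: not >5, total = (-9)-(-3) = -6
x=4: not >5, total = (-6)-4 = -10
x=1: not >5, total = (-10)-1 = -11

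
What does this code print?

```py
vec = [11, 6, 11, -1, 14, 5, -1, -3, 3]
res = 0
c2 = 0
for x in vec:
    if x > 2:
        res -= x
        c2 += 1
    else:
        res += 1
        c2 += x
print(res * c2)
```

-47

x=11: >2, res = 0-11 = -11; c2=1
x=6: >2, res = (-11)-6 = -17; c2=2
x=11: >2, res = (-17)-11 = -28; c2=3
x=-1: not >2, res = (-28)+1 = -27; c2=2
x=14: >2, res = (-27)-14 = -41; c2=3
x=5: >2, res = (-41)-5 = -46; c2=4
x=-1: not >2, res = (-46)+1 = -45; c2=3
x=-3: not >2, res = (-45)+1 = -44; c2=0
x=3: >2, res = (-44)-3 = -47; c2=1
res*c2 = (-47)*1 = -47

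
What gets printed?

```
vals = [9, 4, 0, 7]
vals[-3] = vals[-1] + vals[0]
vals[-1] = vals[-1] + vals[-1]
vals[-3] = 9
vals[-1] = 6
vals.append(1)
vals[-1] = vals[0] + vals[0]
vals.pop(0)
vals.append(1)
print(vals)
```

[9, 0, 6, 18, 1]

vals[-3] = vals[-1]+vals[0] = 7+9 = 16 → [9, 16, 0, 7]
vals[-1] = vals[-1]+vals[-1] = 7+7 = 14 → [9, 16, 0, 14]
vals[-3] = 9 → [9, 9, 0, 14]
vals[-1] = 6 → [9, 9, 0, 6]
append 1 → [9, 9, 0, 6, 1]
vals[-1] = vals[0]+vals[0] = 9+9 = 18 → [9, 9, 0, 6, 18]
pop(0) removes 9 → [9, 0, 6, 18]
append 1 → [9, 0, 6, 18, 1]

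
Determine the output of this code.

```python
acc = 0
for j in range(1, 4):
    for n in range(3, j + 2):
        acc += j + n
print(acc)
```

j=2,n=3: acc = 0+5 = 5
j=3,n=3: acc = 5+6 = 11
j=3,n=4: acc = 11+7 = 18

18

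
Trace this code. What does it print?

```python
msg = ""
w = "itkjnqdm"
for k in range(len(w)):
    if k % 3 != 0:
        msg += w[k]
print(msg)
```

k=0: skip
k=1: add 't' → 't'
k=2: add 'k' → 'tk'
k=3: skip
k=4: add 'n' → 'tkn'
k=5: add 'q' → 'tknq'
k=6: skip
k=7: add 'm' → 'tknqm'

tknqm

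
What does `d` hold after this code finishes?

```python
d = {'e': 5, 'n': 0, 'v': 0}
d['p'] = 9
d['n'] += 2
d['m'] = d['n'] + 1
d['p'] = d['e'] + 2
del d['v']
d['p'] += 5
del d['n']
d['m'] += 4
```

d['p'] = 9 → {'e': 5, 'n': 0, 'v': 0, 'p': 9}
d['n'] = 0+2 = 2 → {'e': 5, 'n': 2, 'v': 0, 'p': 9}
d['m'] = d['n']+1 = 3 → {'e': 5, 'n': 2, 'v': 0, 'p': 9, 'm': 3}
d['p'] = d['e']+2 = 7 → {'e': 5, 'n': 2, 'v': 0, 'p': 7, 'm': 3}
del 'v' → {'e': 5, 'n': 2, 'p': 7, 'm': 3}
d['p'] = 7+5 = 12 → {'e': 5, 'n': 2, 'p': 12, 'm': 3}
del 'n' → {'e': 5, 'p': 12, 'm': 3}
d['m'] = 3+4 = 7 → {'e': 5, 'p': 12, 'm': 7}

{'e': 5, 'p': 12, 'm': 7}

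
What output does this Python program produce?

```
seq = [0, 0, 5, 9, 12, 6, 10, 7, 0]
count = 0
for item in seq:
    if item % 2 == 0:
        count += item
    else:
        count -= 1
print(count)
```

item=0: even, count = 0+0 = 0
item=0: even, count = 0+0 = 0
item=5: not even, count = 0-1 = -1
item=9: not even, count = (-1)-1 = -2
item=12: even, count = (-2)+12 = 10
item=6: even, count = 10+6 = 16
item=10: even, count = 16+10 = 26
item=7: not even, count = 26-1 = 25
item=0: even, count = 25+0 = 25

25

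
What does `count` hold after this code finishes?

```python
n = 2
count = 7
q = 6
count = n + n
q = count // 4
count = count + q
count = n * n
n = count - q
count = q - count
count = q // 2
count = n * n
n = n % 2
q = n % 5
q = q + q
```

9

count = 2+2 = 4
q = 4//4 = 1
count = 4+1 = 5
count = 2*2 = 4
n = 4-1 = 3
count = 1-4 = -3
count = 1//2 = 0
count = 3*3 = 9
n = 3%2 = 1
q = 1%5 = 1
q = 1+1 = 2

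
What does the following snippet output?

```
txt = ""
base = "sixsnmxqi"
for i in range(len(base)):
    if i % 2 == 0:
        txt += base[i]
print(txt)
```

sxnxi

i=0: add 's' → 's'
i=1: skip
i=2: add 'x' → 'sx'
i=3: skip
i=4: add 'n' → 'sxn'
i=5: skip
i=6: add 'x' → 'sxnx'
i=7: skip
i=8: add 'i' → 'sxnxi'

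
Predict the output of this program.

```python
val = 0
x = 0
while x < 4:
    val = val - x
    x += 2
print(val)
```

x=0: val = 0-0 = 0
x=2: val = 0-2 = -2

-2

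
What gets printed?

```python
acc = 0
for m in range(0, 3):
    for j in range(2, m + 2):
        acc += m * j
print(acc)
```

m=1,j=2: acc = 0+2 = 2
m=2,j=2: acc = 2+4 = 6
m=2,j=3: acc = 6+6 = 12

12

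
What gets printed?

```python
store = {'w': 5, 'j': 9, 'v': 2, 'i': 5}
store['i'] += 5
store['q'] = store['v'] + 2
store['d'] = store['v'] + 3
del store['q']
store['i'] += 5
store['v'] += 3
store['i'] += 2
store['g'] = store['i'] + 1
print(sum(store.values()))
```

store['i'] = 5+5 = 10 → {'w': 5, 'j': 9, 'v': 2, 'i': 10}
store['q'] = store['v']+2 = 4 → {'w': 5, 'j': 9, 'v': 2, 'i': 10, 'q': 4}
store['d'] = store['v']+3 = 5 → {'w': 5, 'j': 9, 'v': 2, 'i': 10, 'q': 4, 'd': 5}
del 'q' → {'w': 5, 'j': 9, 'v': 2, 'i': 10, 'd': 5}
store['i'] = 10+5 = 15 → {'w': 5, 'j': 9, 'v': 2, 'i': 15, 'd': 5}
store['v'] = 2+3 = 5 → {'w': 5, 'j': 9, 'v': 5, 'i': 15, 'd': 5}
store['i'] = 15+2 = 17 → {'w': 5, 'j': 9, 'v': 5, 'i': 17, 'd': 5}
store['g'] = store['i']+1 = 18 → {'w': 5, 'j': 9, 'v': 5, 'i': 17, 'd': 5, 'g': 18}
sum of values = 59

59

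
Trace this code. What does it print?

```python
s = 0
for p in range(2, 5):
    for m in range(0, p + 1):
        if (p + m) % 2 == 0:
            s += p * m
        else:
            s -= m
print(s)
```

33

p=2,m=0: even sum, s = 0+0 = 0
p=2,m=1: odd sum, s = 0-1 = -1
p=2,m=2: even sum, s = (-1)+4 = 3
p=3,m=0: odd sum, s = 3-0 = 3
p=3,m=1: even sum, s = 3+3 = 6
p=3,m=2: odd sum, s = 6-2 = 4
p=3,m=3: even sum, s = 4+9 = 13
p=4,m=0: even sum, s = 13+0 = 13
p=4,m=1: odd sum, s = 13-1 = 12
p=4,m=2: even sum, s = 12+8 = 20
p=4,m=3: odd sum, s = 20-3 = 17
p=4,m=4: even sum, s = 17+16 = 33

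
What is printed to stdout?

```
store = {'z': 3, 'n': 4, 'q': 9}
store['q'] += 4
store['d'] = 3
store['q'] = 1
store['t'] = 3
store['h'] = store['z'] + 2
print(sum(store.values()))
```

store['q'] = 9+4 = 13 → {'z': 3, 'n': 4, 'q': 13}
store['d'] = 3 → {'z': 3, 'n': 4, 'q': 13, 'd': 3}
store['q'] = 1 → {'z': 3, 'n': 4, 'q': 1, 'd': 3}
store['t'] = 3 → {'z': 3, 'n': 4, 'q': 1, 'd': 3, 't': 3}
store['h'] = store['z']+2 = 5 → {'z': 3, 'n': 4, 'q': 1, 'd': 3, 't': 3, 'h': 5}
sum of values = 19

19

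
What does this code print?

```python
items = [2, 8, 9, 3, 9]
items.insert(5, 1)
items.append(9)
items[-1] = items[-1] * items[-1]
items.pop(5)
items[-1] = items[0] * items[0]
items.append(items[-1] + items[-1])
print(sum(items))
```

insert 1 at 5 → [2, 8, 9, 3, 9, 1]
append 9 → [2, 8, 9, 3, 9, 1, 9]
items[-1] = items[-1]*items[-1] = 9*9 = 81 → [2, 8, 9, 3, 9, 1, 81]
pop(5) removes 1 → [2, 8, 9, 3, 9, 81]
items[-1] = items[0]*items[0] = 2*2 = 4 → [2, 8, 9, 3, 9, 4]
append items[-1]+items[-1] = 4+4 = 8 → [2, 8, 9, 3, 9, 4, 8]
sum = 43

43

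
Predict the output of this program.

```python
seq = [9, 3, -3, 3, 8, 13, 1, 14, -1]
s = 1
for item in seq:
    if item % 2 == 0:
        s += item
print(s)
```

23

item=9: not even
item=3: not even
item=-3: not even
item=3: not even
item=8: even, s = 1+8 = 9
item=13: not even
item=1: not even
item=14: even, s = 9+14 = 23
item=-1: not even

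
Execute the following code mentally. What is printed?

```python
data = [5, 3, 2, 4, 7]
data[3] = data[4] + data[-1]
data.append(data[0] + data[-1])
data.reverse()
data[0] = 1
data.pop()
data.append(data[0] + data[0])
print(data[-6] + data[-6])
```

data[3] = data[4]+data[-1] = 7+7 = 14 → [5, 3, 2, 14, 7]
append data[0]+data[-1] = 5+7 = 12 → [5, 3, 2, 14, 7, 12]
reverse → [12, 7, 14, 2, 3, 5]
data[0] = 1 → [1, 7, 14, 2, 3, 5]
pop() removes 5 → [1, 7, 14, 2, 3]
append data[0]+data[0] = 1+1 = 2 → [1, 7, 14, 2, 3, 2]
data[-6]+data[-6] = 1+1 = 2

2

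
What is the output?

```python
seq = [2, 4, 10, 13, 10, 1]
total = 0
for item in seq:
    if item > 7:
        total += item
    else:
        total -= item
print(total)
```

26

item=2: not >7, total = 0-2 = -2
item=4: not >7, total = (-2)-4 = -6
item=10: >7, total = (-6)+10 = 4
item=13: >7, total = 4+13 = 17
item=10: >7, total = 17+10 = 27
item=1: not >7, total = 27-1 = 26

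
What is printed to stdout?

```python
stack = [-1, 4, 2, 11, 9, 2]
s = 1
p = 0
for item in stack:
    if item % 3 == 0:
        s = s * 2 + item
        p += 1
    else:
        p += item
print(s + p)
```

30

item=-1: not %3==0; p=-1
item=4: not %3==0; p=3
item=2: not %3==0; p=5
item=11: not %3==0; p=16
item=9: %3==0, s = 1*2+9 = 11; p=17
item=2: not %3==0; p=19
s+p = 11+19 = 30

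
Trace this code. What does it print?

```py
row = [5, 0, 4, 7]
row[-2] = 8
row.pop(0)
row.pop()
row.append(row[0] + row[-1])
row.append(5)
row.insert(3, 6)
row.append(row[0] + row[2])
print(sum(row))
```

35

row[-2] = 8 → [5, 0, 8, 7]
pop(0) removes 5 → [0, 8, 7]
pop() removes 7 → [0, 8]
append row[0]+row[-1] = 0+8 = 8 → [0, 8, 8]
append 5 → [0, 8, 8, 5]
insert 6 at 3 → [0, 8, 8, 6, 5]
append row[0]+row[2] = 0+8 = 8 → [0, 8, 8, 6, 5, 8]
sum = 35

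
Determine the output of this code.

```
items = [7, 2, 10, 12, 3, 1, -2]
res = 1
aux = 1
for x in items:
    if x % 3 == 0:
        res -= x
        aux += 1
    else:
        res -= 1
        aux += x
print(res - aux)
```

-40

x=7: not %3==0, res = 1-1 = 0; aux=8
x=2: not %3==0, res = 0-1 = -1; aux=10
x=10: not %3==0, res = (-1)-1 = -2; aux=20
x=12: %3==0, res = (-2)-12 = -14; aux=21
x=3: %3==0, res = (-14)-3 = -17; aux=22
x=1: not %3==0, res = (-17)-1 = -18; aux=23
x=-2: not %3==0, res = (-18)-1 = -19; aux=21
res-aux = (-19)-21 = -40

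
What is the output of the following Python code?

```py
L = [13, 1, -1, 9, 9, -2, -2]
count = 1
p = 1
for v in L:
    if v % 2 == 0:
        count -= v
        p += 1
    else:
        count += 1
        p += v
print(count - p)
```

v=13: not even, count = 1+1 = 2; p=14
v=1: not even, count = 2+1 = 3; p=15
v=-1: not even, count = 3+1 = 4; p=14
v=9: not even, count = 4+1 = 5; p=23
v=9: not even, count = 5+1 = 6; p=32
v=-2: even, count = 6-(-2) = 8; p=33
v=-2: even, count = 8-(-2) = 10; p=34
count-p = 10-34 = -24

-24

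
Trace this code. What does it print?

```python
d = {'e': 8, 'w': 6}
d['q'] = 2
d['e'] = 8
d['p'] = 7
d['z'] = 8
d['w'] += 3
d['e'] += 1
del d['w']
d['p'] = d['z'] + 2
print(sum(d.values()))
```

d['q'] = 2 → {'e': 8, 'w': 6, 'q': 2}
d['e'] = 8 → {'e': 8, 'w': 6, 'q': 2}
d['p'] = 7 → {'e': 8, 'w': 6, 'q': 2, 'p': 7}
d['z'] = 8 → {'e': 8, 'w': 6, 'q': 2, 'p': 7, 'z': 8}
d['w'] = 6+3 = 9 → {'e': 8, 'w': 9, 'q': 2, 'p': 7, 'z': 8}
d['e'] = 8+1 = 9 → {'e': 9, 'w': 9, 'q': 2, 'p': 7, 'z': 8}
del 'w' → {'e': 9, 'q': 2, 'p': 7, 'z': 8}
d['p'] = d['z']+2 = 10 → {'e': 9, 'q': 2, 'p': 10, 'z': 8}
sum of values = 29

29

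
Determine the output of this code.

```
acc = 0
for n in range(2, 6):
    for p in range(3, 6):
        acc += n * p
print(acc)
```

n=2,p=3: acc = 0+6 = 6
n=2,p=4: acc = 6+8 = 14
n=2,p=5: acc = 14+10 = 24
n=3,p=3: acc = 24+9 = 33
n=3,p=4: acc = 33+12 = 45
n=3,p=5: acc = 45+15 = 60
n=4,p=3: acc = 60+12 = 72
n=4,p=4: acc = 72+16 = 88
n=4,p=5: acc = 88+20 = 108
n=5,p=3: acc = 108+15 = 123
n=5,p=4: acc = 123+20 = 143
n=5,p=5: acc = 143+25 = 168

168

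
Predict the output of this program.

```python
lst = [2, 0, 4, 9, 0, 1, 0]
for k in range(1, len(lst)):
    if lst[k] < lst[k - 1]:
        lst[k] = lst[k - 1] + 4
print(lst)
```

[2, 6, 10, 14, 18, 22, 26]

k=1: 0<2, lst[1] = 2+4 = 6 → [2, 6, 4, 9, 0, 1, 0]
k=2: 4<6, lst[2] = 6+4 = 10 → [2, 6, 10, 9, 0, 1, 0]
k=3: 9<10, lst[3] = 10+4 = 14 → [2, 6, 10, 14, 0, 1, 0]
k=4: 0<14, lst[4] = 14+4 = 18 → [2, 6, 10, 14, 18, 1, 0]
k=5: 1<18, lst[5] = 18+4 = 22 → [2, 6, 10, 14, 18, 22, 0]
k=6: 0<22, lst[6] = 22+4 = 26 → [2, 6, 10, 14, 18, 22, 26]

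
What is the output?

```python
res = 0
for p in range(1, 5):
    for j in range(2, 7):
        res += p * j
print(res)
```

p=1,j=2: res = 0+2 = 2
p=1,j=3: res = 2+3 = 5
p=1,j=4: res = 5+4 = 9
p=1,j=5: res = 9+5 = 14
p=1,j=6: res = 14+6 = 20
p=2,j=2: res = 20+4 = 24
p=2,j=3: res = 24+6 = 30
p=2,j=4: res = 30+8 = 38
p=2,j=5: res = 38+10 = 48
p=2,j=6: res = 48+12 = 60
p=3,j=2: res = 60+6 = 66
p=3,j=3: res = 66+9 = 75
p=3,j=4: res = 75+12 = 87
p=3,j=5: res = 87+15 = 102
p=3,j=6: res = 102+18 = 120
p=4,j=2: res = 120+8 = 128
p=4,j=3: res = 128+12 = 140
p=4,j=4: res = 140+16 = 156
p=4,j=5: res = 156+20 = 176
p=4,j=6: res = 176+24 = 200

200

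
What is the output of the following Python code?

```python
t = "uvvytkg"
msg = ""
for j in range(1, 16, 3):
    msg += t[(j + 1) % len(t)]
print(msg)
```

vkvtu

j=1: add t[2]='v' → 'v'
j=4: add t[5]='k' → 'vk'
j=7: add t[1]='v' → 'vkv'
j=10: add t[4]='t' → 'vkvt'
j=13: add t[0]='u' → 'vkvtu'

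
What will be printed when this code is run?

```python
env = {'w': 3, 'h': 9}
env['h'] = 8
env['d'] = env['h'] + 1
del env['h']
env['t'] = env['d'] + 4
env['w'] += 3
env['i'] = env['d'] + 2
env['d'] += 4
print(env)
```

env['h'] = 8 → {'w': 3, 'h': 8}
env['d'] = env['h']+1 = 9 → {'w': 3, 'h': 8, 'd': 9}
del 'h' → {'w': 3, 'd': 9}
env['t'] = env['d']+4 = 13 → {'w': 3, 'd': 9, 't': 13}
env['w'] = 3+3 = 6 → {'w': 6, 'd': 9, 't': 13}
env['i'] = env['d']+2 = 11 → {'w': 6, 'd': 9, 't': 13, 'i': 11}
env['d'] = 9+4 = 13 → {'w': 6, 'd': 13, 't': 13, 'i': 11}

{'w': 6, 'd': 13, 't': 13, 'i': 11}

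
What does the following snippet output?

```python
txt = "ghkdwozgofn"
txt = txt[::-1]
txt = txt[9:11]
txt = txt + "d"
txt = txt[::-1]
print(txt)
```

dgh

reverse → 'nfogzowdkhg'
slice [9:11] → 'hg'
+ 'd' → 'hgd'
reverse → 'dgh'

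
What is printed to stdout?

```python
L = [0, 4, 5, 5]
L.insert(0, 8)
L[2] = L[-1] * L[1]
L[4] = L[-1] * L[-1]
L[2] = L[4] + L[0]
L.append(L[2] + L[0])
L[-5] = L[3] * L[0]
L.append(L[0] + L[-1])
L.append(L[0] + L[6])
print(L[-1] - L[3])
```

insert 8 at 0 → [8, 0, 4, 5, 5]
L[2] = L[-1]*L[1] = 5*0 = 0 → [8, 0, 0, 5, 5]
L[4] = L[-1]*L[-1] = 5*5 = 25 → [8, 0, 0, 5, 25]
L[2] = L[4]+L[0] = 25+8 = 33 → [8, 0, 33, 5, 25]
append L[2]+L[0] = 33+8 = 41 → [8, 0, 33, 5, 25, 41]
L[-5] = L[3]*L[0] = 5*8 = 40 → [8, 40, 33, 5, 25, 41]
append L[0]+L[-1] = 8+41 = 49 → [8, 40, 33, 5, 25, 41, 49]
append L[0]+L[6] = 8+49 = 57 → [8, 40, 33, 5, 25, 41, 49, 57]
L[-1]-L[3] = 57-5 = 52

52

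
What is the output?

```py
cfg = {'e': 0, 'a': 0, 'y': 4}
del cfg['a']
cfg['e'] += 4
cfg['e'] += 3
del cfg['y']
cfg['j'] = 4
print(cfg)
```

{'e': 7, 'j': 4}

del 'a' → {'e': 0, 'y': 4}
cfg['e'] = 0+4 = 4 → {'e': 4, 'y': 4}
cfg['e'] = 4+3 = 7 → {'e': 7, 'y': 4}
del 'y' → {'e': 7}
cfg['j'] = 4 → {'e': 7, 'j': 4}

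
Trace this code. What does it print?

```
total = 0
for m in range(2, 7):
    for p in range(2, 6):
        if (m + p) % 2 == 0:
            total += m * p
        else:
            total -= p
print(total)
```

100

m=2,p=2: even sum, total = 0+4 = 4
m=2,p=3: odd sum, total = 4-3 = 1
m=2,p=4: even sum, total = 1+8 = 9
m=2,p=5: odd sum, total = 9-5 = 4
m=3,p=2: odd sum, total = 4-2 = 2
m=3,p=3: even sum, total = 2+9 = 11
m=3,p=4: odd sum, total = 11-4 = 7
m=3,p=5: even sum, total = 7+15 = 22
m=4,p=2: even sum, total = 22+8 = 30
m=4,p=3: odd sum, total = 30-3 = 27
m=4,p=4: even sum, total = 27+16 = 43
m=4,p=5: odd sum, total = 43-5 = 38
m=5,p=2: odd sum, total = 38-2 = 36
m=5,p=3: even sum, total = 36+15 = 51
m=5,p=4: odd sum, total = 51-4 = 47
m=5,p=5: even sum, total = 47+25 = 72
m=6,p=2: even sum, total = 72+12 = 84
m=6,p=3: odd sum, total = 84-3 = 81
m=6,p=4: even sum, total = 81+24 = 105
m=6,p=5: odd sum, total = 105-5 = 100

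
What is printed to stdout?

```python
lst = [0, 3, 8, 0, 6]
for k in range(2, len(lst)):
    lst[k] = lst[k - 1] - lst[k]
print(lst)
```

[0, 3, -5, -5, -11]

k=2: lst[2] = 3-8 = -5 → [0, 3, -5, 0, 6]
k=3: lst[3] = (-5)-0 = -5 → [0, 3, -5, -5, 6]
k=4: lst[4] = (-5)-6 = -11 → [0, 3, -5, -5, -11]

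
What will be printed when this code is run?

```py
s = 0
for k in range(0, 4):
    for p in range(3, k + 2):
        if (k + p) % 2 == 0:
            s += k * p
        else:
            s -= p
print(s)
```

k=2,p=3: odd sum, s = 0-3 = -3
k=3,p=3: even sum, s = (-3)+9 = 6
k=3,p=4: odd sum, s = 6-4 = 2

2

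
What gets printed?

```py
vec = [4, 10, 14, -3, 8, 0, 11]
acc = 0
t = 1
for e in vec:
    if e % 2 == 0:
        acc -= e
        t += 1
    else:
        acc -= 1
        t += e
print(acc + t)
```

e=4: even, acc = 0-4 = -4; t=2
e=10: even, acc = (-4)-10 = -14; t=3
e=14: even, acc = (-14)-14 = -28; t=4
e=-3: not even, acc = (-28)-1 = -29; t=1
e=8: even, acc = (-29)-8 = -37; t=2
e=0: even, acc = (-37)-0 = -37; t=3
e=11: not even, acc = (-37)-1 = -38; t=14
acc+t = (-38)+14 = -24

-24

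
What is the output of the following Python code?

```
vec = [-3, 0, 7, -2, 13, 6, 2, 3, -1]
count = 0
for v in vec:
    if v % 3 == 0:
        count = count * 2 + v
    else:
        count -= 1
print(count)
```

v=-3: %3==0, count = 0*2+(-3) = -3
v=0: %3==0, count = (-3)*2+0 = -6
v=7: not %3==0, count = (-6)-1 = -7
v=-2: not %3==0, count = (-7)-1 = -8
v=13: not %3==0, count = (-8)-1 = -9
v=6: %3==0, count = (-9)*2+6 = -12
v=2: not %3==0, count = (-12)-1 = -13
v=3: %3==0, count = (-13)*2+3 = -23
v=-1: not %3==0, count = (-23)-1 = -24

-24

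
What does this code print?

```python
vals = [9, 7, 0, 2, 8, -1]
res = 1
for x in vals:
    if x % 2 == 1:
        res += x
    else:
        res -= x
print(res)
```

x=9: odd, res = 1+9 = 10
x=7: odd, res = 10+7 = 17
x=0: not odd, res = 17-0 = 17
x=2: not odd, res = 17-2 = 15
x=8: not odd, res = 15-8 = 7
x=-1: odd, res = 7+(-1) = 6

6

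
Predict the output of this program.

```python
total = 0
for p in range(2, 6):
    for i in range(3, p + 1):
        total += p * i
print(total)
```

97

p=3,i=3: total = 0+9 = 9
p=4,i=3: total = 9+12 = 21
p=4,i=4: total = 21+16 = 37
p=5,i=3: total = 37+15 = 52
p=5,i=4: total = 52+20 = 72
p=5,i=5: total = 72+25 = 97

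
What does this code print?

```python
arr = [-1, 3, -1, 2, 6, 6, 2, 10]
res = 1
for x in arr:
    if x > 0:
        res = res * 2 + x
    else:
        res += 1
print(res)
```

x=-1: not >0, res = 1+1 = 2
x=3: >0, res = 2*2+3 = 7
x=-1: not >0, res = 7+1 = 8
x=2: >0, res = 8*2+2 = 18
x=6: >0, res = 18*2+6 = 42
x=6: >0, res = 42*2+6 = 90
x=2: >0, res = 90*2+2 = 182
x=10: >0, res = 182*2+10 = 374

374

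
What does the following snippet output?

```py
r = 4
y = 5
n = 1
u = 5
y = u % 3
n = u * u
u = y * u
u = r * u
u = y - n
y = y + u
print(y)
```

y = 5%3 = 2
n = 5*5 = 25
u = 2*5 = 10
u = 4*10 = 40
u = 2-25 = -23
y = 2+(-23) = -21

-21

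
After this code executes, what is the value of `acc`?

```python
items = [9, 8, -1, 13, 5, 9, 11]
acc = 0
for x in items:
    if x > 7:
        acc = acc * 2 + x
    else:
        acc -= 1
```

277

x=9: >7, acc = 0*2+9 = 9
x=8: >7, acc = 9*2+8 = 26
x=-1: not >7, acc = 26-1 = 25
x=13: >7, acc = 25*2+13 = 63
x=5: not >7, acc = 63-1 = 62
x=9: >7, acc = 62*2+9 = 133
x=11: >7, acc = 133*2+11 = 277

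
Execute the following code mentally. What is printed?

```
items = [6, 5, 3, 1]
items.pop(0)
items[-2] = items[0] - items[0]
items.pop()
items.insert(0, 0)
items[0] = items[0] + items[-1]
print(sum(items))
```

pop(0) removes 6 → [5, 3, 1]
items[-2] = items[0]-items[0] = 5-5 = 0 → [5, 0, 1]
pop() removes 1 → [5, 0]
insert 0 at 0 → [0, 5, 0]
items[0] = items[0]+items[-1] = 0+0 = 0 → [0, 5, 0]
sum = 5

5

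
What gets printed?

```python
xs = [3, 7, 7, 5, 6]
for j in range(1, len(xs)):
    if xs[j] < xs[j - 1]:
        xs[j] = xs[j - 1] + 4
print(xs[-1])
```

15

j=1: 7>=3, unchanged → [3, 7, 7, 5, 6]
j=2: 7>=7, unchanged → [3, 7, 7, 5, 6]
j=3: 5<7, xs[3] = 7+4 = 11 → [3, 7, 7, 11, 6]
j=4: 6<11, xs[4] = 11+4 = 15 → [3, 7, 7, 11, 15]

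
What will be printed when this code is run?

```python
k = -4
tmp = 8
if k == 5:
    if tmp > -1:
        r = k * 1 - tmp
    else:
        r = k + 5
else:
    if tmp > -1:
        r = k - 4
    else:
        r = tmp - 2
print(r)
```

-8

k=-4, tmp=8
k == 5 is False; tmp > -1 is True
→ r = k - 4 = -8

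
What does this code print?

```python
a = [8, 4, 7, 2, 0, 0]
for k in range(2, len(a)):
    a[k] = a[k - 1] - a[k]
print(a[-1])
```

-5

k=2: a[2] = 4-7 = -3 → [8, 4, -3, 2, 0, 0]
k=3: a[3] = (-3)-2 = -5 → [8, 4, -3, -5, 0, 0]
k=4: a[4] = (-5)-0 = -5 → [8, 4, -3, -5, -5, 0]
k=5: a[5] = (-5)-0 = -5 → [8, 4, -3, -5, -5, -5]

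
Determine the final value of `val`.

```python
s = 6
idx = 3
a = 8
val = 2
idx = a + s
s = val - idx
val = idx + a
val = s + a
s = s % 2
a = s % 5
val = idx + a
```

idx = 8+6 = 14
s = 2-14 = -12
val = 14+8 = 22
val = (-12)+8 = -4
s = (-12)%2 = 0
a = 0%5 = 0
val = 14+0 = 14

14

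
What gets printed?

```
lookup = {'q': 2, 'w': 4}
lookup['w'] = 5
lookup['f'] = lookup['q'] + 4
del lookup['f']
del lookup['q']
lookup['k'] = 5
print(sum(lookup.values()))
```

lookup['w'] = 5 → {'q': 2, 'w': 5}
lookup['f'] = lookup['q']+4 = 6 → {'q': 2, 'w': 5, 'f': 6}
del 'f' → {'q': 2, 'w': 5}
del 'q' → {'w': 5}
lookup['k'] = 5 → {'w': 5, 'k': 5}
sum of values = 10

10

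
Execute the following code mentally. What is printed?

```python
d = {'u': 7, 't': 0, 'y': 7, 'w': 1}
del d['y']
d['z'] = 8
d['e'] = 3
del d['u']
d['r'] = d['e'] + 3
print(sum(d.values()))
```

del 'y' → {'u': 7, 't': 0, 'w': 1}
d['z'] = 8 → {'u': 7, 't': 0, 'w': 1, 'z': 8}
d['e'] = 3 → {'u': 7, 't': 0, 'w': 1, 'z': 8, 'e': 3}
del 'u' → {'t': 0, 'w': 1, 'z': 8, 'e': 3}
d['r'] = d['e']+3 = 6 → {'t': 0, 'w': 1, 'z': 8, 'e': 3, 'r': 6}
sum of values = 18

18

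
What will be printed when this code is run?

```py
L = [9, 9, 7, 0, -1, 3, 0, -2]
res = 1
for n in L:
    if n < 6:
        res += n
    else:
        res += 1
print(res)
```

4

n=9: not <6, res = 1+1 = 2
n=9: not <6, res = 2+1 = 3
n=7: not <6, res = 3+1 = 4
n=0: <6, res = 4+0 = 4
n=-1: <6, res = 4+(-1) = 3
n=3: <6, res = 3+3 = 6
n=0: <6, res = 6+0 = 6
n=-2: <6, res = 6+(-2) = 4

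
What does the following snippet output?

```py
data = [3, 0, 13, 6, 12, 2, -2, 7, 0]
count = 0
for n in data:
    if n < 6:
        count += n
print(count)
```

3

n=3: <6, count = 0+3 = 3
n=0: <6, count = 3+0 = 3
n=13: not <6
n=6: not <6
n=12: not <6
n=2: <6, count = 3+2 = 5
n=-2: <6, count = 5+(-2) = 3
n=7: not <6
n=0: <6, count = 3+0 = 3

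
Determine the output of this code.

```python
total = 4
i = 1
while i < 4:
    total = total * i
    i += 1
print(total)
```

24

i=1: total = 4*1 = 4
i=2: total = 4*2 = 8
i=3: total = 8*3 = 24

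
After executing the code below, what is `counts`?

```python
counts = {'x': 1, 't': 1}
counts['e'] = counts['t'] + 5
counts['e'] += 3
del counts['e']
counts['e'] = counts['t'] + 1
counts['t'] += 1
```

counts['e'] = counts['t']+5 = 6 → {'x': 1, 't': 1, 'e': 6}
counts['e'] = 6+3 = 9 → {'x': 1, 't': 1, 'e': 9}
del 'e' → {'x': 1, 't': 1}
counts['e'] = counts['t']+1 = 2 → {'x': 1, 't': 1, 'e': 2}
counts['t'] = 1+1 = 2 → {'x': 1, 't': 2, 'e': 2}

{'x': 1, 't': 2, 'e': 2}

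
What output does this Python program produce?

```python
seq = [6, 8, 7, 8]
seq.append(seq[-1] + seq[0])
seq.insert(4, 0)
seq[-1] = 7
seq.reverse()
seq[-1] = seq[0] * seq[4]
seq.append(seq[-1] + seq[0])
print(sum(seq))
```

149

append seq[-1]+seq[0] = 8+6 = 14 → [6, 8, 7, 8, 14]
insert 0 at 4 → [6, 8, 7, 8, 0, 14]
seq[-1] = 7 → [6, 8, 7, 8, 0, 7]
reverse → [7, 0, 8, 7, 8, 6]
seq[-1] = seq[0]*seq[4] = 7*8 = 56 → [7, 0, 8, 7, 8, 56]
append seq[-1]+seq[0] = 56+7 = 63 → [7, 0, 8, 7, 8, 56, 63]
sum = 149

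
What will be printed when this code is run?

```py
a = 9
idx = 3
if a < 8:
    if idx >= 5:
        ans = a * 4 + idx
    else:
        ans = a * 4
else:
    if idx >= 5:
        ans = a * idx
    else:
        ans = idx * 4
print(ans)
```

12

a=9, idx=3
a < 8 is False; idx >= 5 is False
→ ans = idx * 4 = 12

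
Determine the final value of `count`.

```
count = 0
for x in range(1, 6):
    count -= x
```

x=1: count = 0-1 = -1
x=2: count = (-1)-2 = -3
x=3: count = (-3)-3 = -6
x=4: count = (-6)-4 = -10
x=5: count = (-10)-5 = -15

-15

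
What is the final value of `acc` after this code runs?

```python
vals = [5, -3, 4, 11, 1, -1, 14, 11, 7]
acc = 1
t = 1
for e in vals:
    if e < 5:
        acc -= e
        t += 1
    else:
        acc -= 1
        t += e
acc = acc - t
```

-58

e=5: not <5, acc = 1-1 = 0; t=6
e=-3: <5, acc = 0-(-3) = 3; t=7
e=4: <5, acc = 3-4 = -1; t=8
e=11: not <5, acc = (-1)-1 = -2; t=19
e=1: <5, acc = (-2)-1 = -3; t=20
e=-1: <5, acc = (-3)-(-1) = -2; t=21
e=14: not <5, acc = (-2)-1 = -3; t=35
e=11: not <5, acc = (-3)-1 = -4; t=46
e=7: not <5, acc = (-4)-1 = -5; t=53
acc-t = (-5)-53 = -58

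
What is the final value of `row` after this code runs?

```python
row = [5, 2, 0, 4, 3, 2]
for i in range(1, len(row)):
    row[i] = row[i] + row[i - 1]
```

i=1: row[1] = 2+5 = 7 → [5, 7, 0, 4, 3, 2]
i=2: row[2] = 0+7 = 7 → [5, 7, 7, 4, 3, 2]
i=3: row[3] = 4+7 = 11 → [5, 7, 7, 11, 3, 2]
i=4: row[4] = 3+11 = 14 → [5, 7, 7, 11, 14, 2]
i=5: row[5] = 2+14 = 16 → [5, 7, 7, 11, 14, 16]

[5, 7, 7, 11, 14, 16]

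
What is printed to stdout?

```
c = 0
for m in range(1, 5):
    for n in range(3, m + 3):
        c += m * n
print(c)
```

125

m=1,n=3: c = 0+3 = 3
m=2,n=3: c = 3+6 = 9
m=2,n=4: c = 9+8 = 17
m=3,n=3: c = 17+9 = 26
m=3,n=4: c = 26+12 = 38
m=3,n=5: c = 38+15 = 53
m=4,n=3: c = 53+12 = 65
m=4,n=4: c = 65+16 = 81
m=4,n=5: c = 81+20 = 101
m=4,n=6: c = 101+24 = 125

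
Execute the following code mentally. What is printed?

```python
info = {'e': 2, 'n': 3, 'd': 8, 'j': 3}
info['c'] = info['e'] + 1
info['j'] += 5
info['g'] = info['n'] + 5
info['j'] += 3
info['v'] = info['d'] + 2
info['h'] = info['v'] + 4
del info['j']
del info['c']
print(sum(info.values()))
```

info['c'] = info['e']+1 = 3 → {'e': 2, 'n': 3, 'd': 8, 'j': 3, 'c': 3}
info['j'] = 3+5 = 8 → {'e': 2, 'n': 3, 'd': 8, 'j': 8, 'c': 3}
info['g'] = info['n']+5 = 8 → {'e': 2, 'n': 3, 'd': 8, 'j': 8, 'c': 3, 'g': 8}
info['j'] = 8+3 = 11 → {'e': 2, 'n': 3, 'd': 8, 'j': 11, 'c': 3, 'g': 8}
info['v'] = info['d']+2 = 10 → {'e': 2, 'n': 3, 'd': 8, 'j': 11, 'c': 3, 'g': 8, 'v': 10}
info['h'] = info['v']+4 = 14 → {'e': 2, 'n': 3, 'd': 8, 'j': 11, 'c': 3, 'g': 8, 'v': 10, 'h': 14}
del 'j' → {'e': 2, 'n': 3, 'd': 8, 'c': 3, 'g': 8, 'v': 10, 'h': 14}
del 'c' → {'e': 2, 'n': 3, 'd': 8, 'g': 8, 'v': 10, 'h': 14}
sum of values = 45

45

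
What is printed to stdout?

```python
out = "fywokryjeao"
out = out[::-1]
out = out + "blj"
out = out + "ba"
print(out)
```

reverse → 'oaejyrkowyf'
+ 'blj' → 'oaejyrkowyfblj'
+ 'ba' → 'oaejyrkowyfbljba'

oaejyrkowyfbljba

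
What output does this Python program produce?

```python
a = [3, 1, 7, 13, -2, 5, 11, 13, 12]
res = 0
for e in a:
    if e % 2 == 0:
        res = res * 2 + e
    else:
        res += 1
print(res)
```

e=3: not even, res = 0+1 = 1
e=1: not even, res = 1+1 = 2
e=7: not even, res = 2+1 = 3
e=13: not even, res = 3+1 = 4
e=-2: even, res = 4*2+(-2) = 6
e=5: not even, res = 6+1 = 7
e=11: not even, res = 7+1 = 8
e=13: not even, res = 8+1 = 9
e=12: even, res = 9*2+12 = 30

30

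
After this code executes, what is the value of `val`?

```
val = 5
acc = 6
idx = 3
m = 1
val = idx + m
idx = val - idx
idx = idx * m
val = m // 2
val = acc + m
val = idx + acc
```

7

val = 3+1 = 4
idx = 4-3 = 1
idx = 1*1 = 1
val = 1//2 = 0
val = 6+1 = 7
val = 1+6 = 7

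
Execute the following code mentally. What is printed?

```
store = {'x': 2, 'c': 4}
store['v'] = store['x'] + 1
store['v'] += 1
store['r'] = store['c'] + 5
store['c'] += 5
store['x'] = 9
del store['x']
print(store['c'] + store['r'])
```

store['v'] = store['x']+1 = 3 → {'x': 2, 'c': 4, 'v': 3}
store['v'] = 3+1 = 4 → {'x': 2, 'c': 4, 'v': 4}
store['r'] = store['c']+5 = 9 → {'x': 2, 'c': 4, 'v': 4, 'r': 9}
store['c'] = 4+5 = 9 → {'x': 2, 'c': 9, 'v': 4, 'r': 9}
store['x'] = 9 → {'x': 9, 'c': 9, 'v': 4, 'r': 9}
del 'x' → {'c': 9, 'v': 4, 'r': 9}
store['c']+store['r'] = 9+9 = 18

18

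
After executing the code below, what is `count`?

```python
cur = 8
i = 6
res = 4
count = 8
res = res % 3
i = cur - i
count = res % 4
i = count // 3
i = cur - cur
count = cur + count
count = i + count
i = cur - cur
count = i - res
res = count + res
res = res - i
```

res = 4%3 = 1
i = 8-6 = 2
count = 1%4 = 1
i = 1//3 = 0
i = 8-8 = 0
count = 8+1 = 9
count = 0+9 = 9
i = 8-8 = 0
count = 0-1 = -1
res = (-1)+1 = 0
res = 0-0 = 0

-1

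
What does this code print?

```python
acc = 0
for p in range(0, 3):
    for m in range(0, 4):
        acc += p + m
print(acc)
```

p=0,m=0: acc = 0+0 = 0
p=0,m=1: acc = 0+1 = 1
p=0,m=2: acc = 1+2 = 3
p=0,m=3: acc = 3+3 = 6
p=1,m=0: acc = 6+1 = 7
p=1,m=1: acc = 7+2 = 9
p=1,m=2: acc = 9+3 = 12
p=1,m=3: acc = 12+4 = 16
p=2,m=0: acc = 16+2 = 18
p=2,m=1: acc = 18+3 = 21
p=2,m=2: acc = 21+4 = 25
p=2,m=3: acc = 25+5 = 30

30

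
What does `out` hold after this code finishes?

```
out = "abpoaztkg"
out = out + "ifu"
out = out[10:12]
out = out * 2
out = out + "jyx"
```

'fufujyx'

+ 'ifu' → 'abpoaztkgifu'
slice [10:12] → 'fu'
repeat ×2 → 'fufu'
+ 'jyx' → 'fufujyx'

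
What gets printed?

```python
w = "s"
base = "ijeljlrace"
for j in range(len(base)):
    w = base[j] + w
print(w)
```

j=0: prepend 'i' → 'is'
j=1: prepend 'j' → 'jis'
j=2: prepend 'e' → 'ejis'
j=3: prepend 'l' → 'lejis'
j=4: prepend 'j' → 'jlejis'
j=5: prepend 'l' → 'ljlejis'
j=6: prepend 'r' → 'rljlejis'
j=7: prepend 'a' → 'arljlejis'
j=8: prepend 'c' → 'carljlejis'
j=9: prepend 'e' → 'ecarljlejis'

ecarljlejis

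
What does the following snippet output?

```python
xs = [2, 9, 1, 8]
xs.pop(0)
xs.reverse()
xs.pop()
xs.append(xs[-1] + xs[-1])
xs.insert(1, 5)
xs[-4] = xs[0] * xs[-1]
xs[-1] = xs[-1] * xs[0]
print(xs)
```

pop(0) removes 2 → [9, 1, 8]
reverse → [8, 1, 9]
pop() removes 9 → [8, 1]
append xs[-1]+xs[-1] = 1+1 = 2 → [8, 1, 2]
insert 5 at 1 → [8, 5, 1, 2]
xs[-4] = xs[0]*xs[-1] = 8*2 = 16 → [16, 5, 1, 2]
xs[-1] = xs[-1]*xs[0] = 2*16 = 32 → [16, 5, 1, 32]

[16, 5, 1, 32]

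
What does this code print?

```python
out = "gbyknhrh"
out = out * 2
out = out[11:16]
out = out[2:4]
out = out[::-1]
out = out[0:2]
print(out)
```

rh

repeat ×2 → 'gbyknhrhgbyknhrh'
slice [11:16] → 'knhrh'
slice [2:4] → 'hr'
reverse → 'rh'
slice [0:2] → 'rh'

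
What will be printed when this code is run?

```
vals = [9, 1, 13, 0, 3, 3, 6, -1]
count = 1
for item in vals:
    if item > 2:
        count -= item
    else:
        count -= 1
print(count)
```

-36

item=9: >2, count = 1-9 = -8
item=1: not >2, count = (-8)-1 = -9
item=13: >2, count = (-9)-13 = -22
item=0: not >2, count = (-22)-1 = -23
item=3: >2, count = (-23)-3 = -26
item=3: >2, count = (-26)-3 = -29
item=6: >2, count = (-29)-6 = -35
item=-1: not >2, count = (-35)-1 = -36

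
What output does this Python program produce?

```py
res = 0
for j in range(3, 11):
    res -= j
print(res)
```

j=3: res = 0-3 = -3
j=4: res = (-3)-4 = -7
j=5: res = (-7)-5 = -12
j=6: res = (-12)-6 = -18
j=7: res = (-18)-7 = -25
j=8: res = (-25)-8 = -33
j=9: res = (-33)-9 = -42
j=10: res = (-42)-10 = -52

-52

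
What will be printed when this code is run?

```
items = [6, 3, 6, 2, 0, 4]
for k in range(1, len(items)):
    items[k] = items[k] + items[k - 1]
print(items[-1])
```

21

k=1: items[1] = 3+6 = 9 → [6, 9, 6, 2, 0, 4]
k=2: items[2] = 6+9 = 15 → [6, 9, 15, 2, 0, 4]
k=3: items[3] = 2+15 = 17 → [6, 9, 15, 17, 0, 4]
k=4: items[4] = 0+17 = 17 → [6, 9, 15, 17, 17, 4]
k=5: items[5] = 4+17 = 21 → [6, 9, 15, 17, 17, 21]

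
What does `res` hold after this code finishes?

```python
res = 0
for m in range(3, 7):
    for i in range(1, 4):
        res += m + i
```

m=3,i=1: res = 0+4 = 4
m=3,i=2: res = 4+5 = 9
m=3,i=3: res = 9+6 = 15
m=4,i=1: res = 15+5 = 20
m=4,i=2: res = 20+6 = 26
m=4,i=3: res = 26+7 = 33
m=5,i=1: res = 33+6 = 39
m=5,i=2: res = 39+7 = 46
m=5,i=3: res = 46+8 = 54
m=6,i=1: res = 54+7 = 61
m=6,i=2: res = 61+8 = 69
m=6,i=3: res = 69+9 = 78

78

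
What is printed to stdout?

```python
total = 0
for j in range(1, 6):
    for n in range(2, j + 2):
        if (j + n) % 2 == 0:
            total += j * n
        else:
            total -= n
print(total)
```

46

j=1,n=2: odd sum, total = 0-2 = -2
j=2,n=2: even sum, total = (-2)+4 = 2
j=2,n=3: odd sum, total = 2-3 = -1
j=3,n=2: odd sum, total = (-1)-2 = -3
j=3,n=3: even sum, total = (-3)+9 = 6
j=3,n=4: odd sum, total = 6-4 = 2
j=4,n=2: even sum, total = 2+8 = 10
j=4,n=3: odd sum, total = 10-3 = 7
j=4,n=4: even sum, total = 7+16 = 23
j=4,n=5: odd sum, total = 23-5 = 18
j=5,n=2: odd sum, total = 18-2 = 16
j=5,n=3: even sum, total = 16+15 = 31
j=5,n=4: odd sum, total = 31-4 = 27
j=5,n=5: even sum, total = 27+25 = 52
j=5,n=6: odd sum, total = 52-6 = 46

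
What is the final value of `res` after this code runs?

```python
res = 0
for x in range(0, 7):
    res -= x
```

-21

x=0: res = 0-0 = 0
x=1: res = 0-1 = -1
x=2: res = (-1)-2 = -3
x=3: res = (-3)-3 = -6
x=4: res = (-6)-4 = -10
x=5: res = (-10)-5 = -15
x=6: res = (-15)-6 = -21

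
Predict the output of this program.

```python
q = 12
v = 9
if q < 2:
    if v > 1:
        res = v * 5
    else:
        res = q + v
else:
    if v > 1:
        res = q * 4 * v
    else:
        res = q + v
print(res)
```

q=12, v=9
q < 2 is False; v > 1 is True
→ res = q * 4 * v = 432

432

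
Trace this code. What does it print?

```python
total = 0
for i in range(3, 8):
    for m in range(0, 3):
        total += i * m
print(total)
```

i=3,m=0: total = 0+0 = 0
i=3,m=1: total = 0+3 = 3
i=3,m=2: total = 3+6 = 9
i=4,m=0: total = 9+0 = 9
i=4,m=1: total = 9+4 = 13
i=4,m=2: total = 13+8 = 21
i=5,m=0: total = 21+0 = 21
i=5,m=1: total = 21+5 = 26
i=5,m=2: total = 26+10 = 36
i=6,m=0: total = 36+0 = 36
i=6,m=1: total = 36+6 = 42
i=6,m=2: total = 42+12 = 54
i=7,m=0: total = 54+0 = 54
i=7,m=1: total = 54+7 = 61
i=7,m=2: total = 61+14 = 75

75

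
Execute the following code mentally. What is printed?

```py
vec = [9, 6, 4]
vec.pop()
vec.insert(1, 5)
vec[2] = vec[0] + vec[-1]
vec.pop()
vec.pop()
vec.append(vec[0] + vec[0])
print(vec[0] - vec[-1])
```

pop() removes 4 → [9, 6]
insert 5 at 1 → [9, 5, 6]
vec[2] = vec[0]+vec[-1] = 9+6 = 15 → [9, 5, 15]
pop() removes 15 → [9, 5]
pop() removes 5 → [9]
append vec[0]+vec[0] = 9+9 = 18 → [9, 18]
vec[0]-vec[-1] = 9-18 = -9

-9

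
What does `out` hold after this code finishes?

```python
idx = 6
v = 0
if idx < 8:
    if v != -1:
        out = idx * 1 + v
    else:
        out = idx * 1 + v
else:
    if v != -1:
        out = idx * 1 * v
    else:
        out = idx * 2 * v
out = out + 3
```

idx=6, v=0
idx < 8 is True; v != -1 is True
→ out = idx * 1 + v = 6
out = 6+3 = 9

9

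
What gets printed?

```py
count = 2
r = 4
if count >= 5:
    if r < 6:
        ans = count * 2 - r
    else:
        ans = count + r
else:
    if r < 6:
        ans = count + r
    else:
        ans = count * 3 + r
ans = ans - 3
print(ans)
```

count=2, r=4
count >= 5 is False; r < 6 is True
→ ans = count + r = 6
ans = 6-3 = 3

3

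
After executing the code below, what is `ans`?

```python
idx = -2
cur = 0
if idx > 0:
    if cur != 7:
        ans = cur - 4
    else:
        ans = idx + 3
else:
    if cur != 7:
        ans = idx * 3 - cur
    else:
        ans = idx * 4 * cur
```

idx=-2, cur=0
idx > 0 is False; cur != 7 is True
→ ans = idx * 3 - cur = -6

-6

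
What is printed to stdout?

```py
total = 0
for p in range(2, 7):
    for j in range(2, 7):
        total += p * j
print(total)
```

p=2,j=2: total = 0+4 = 4
p=2,j=3: total = 4+6 = 10
p=2,j=4: total = 10+8 = 18
p=2,j=5: total = 18+10 = 28
p=2,j=6: total = 28+12 = 40
p=3,j=2: total = 40+6 = 46
p=3,j=3: total = 46+9 = 55
p=3,j=4: total = 55+12 = 67
p=3,j=5: total = 67+15 = 82
p=3,j=6: total = 82+18 = 100
p=4,j=2: total = 100+8 = 108
p=4,j=3: total = 108+12 = 120
p=4,j=4: total = 120+16 = 136
p=4,j=5: total = 136+20 = 156
p=4,j=6: total = 156+24 = 180
p=5,j=2: total = 180+10 = 190
p=5,j=3: total = 190+15 = 205
p=5,j=4: total = 205+20 = 225
p=5,j=5: total = 225+25 = 250
p=5,j=6: total = 250+30 = 280
p=6,j=2: total = 280+12 = 292
p=6,j=3: total = 292+18 = 310
p=6,j=4: total = 310+24 = 334
p=6,j=5: total = 334+30 = 364
p=6,j=6: total = 364+36 = 400

400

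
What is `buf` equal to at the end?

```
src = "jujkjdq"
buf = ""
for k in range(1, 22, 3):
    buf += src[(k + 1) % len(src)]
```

k=1: add src[2]='j' → 'j'
k=4: add src[5]='d' → 'jd'
k=7: add src[1]='u' → 'jdu'
k=10: add src[4]='j' → 'jduj'
k=13: add src[0]='j' → 'jdujj'
k=16: add src[3]='k' → 'jdujjk'
k=19: add src[6]='q' → 'jdujjkq'

'jdujjkq'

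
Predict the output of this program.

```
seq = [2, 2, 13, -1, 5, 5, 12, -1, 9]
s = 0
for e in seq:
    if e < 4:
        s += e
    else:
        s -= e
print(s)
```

e=2: <4, s = 0+2 = 2
e=2: <4, s = 2+2 = 4
e=13: not <4, s = 4-13 = -9
e=-1: <4, s = (-9)+(-1) = -10
e=5: not <4, s = (-10)-5 = -15
e=5: not <4, s = (-15)-5 = -20
e=12: not <4, s = (-20)-12 = -32
e=-1: <4, s = (-32)+(-1) = -33
e=9: not <4, s = (-33)-9 = -42

-42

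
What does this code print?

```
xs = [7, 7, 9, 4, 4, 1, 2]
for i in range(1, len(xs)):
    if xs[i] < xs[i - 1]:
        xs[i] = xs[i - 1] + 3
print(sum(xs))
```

89

i=1: 7>=7, unchanged → [7, 7, 9, 4, 4, 1, 2]
i=2: 9>=7, unchanged → [7, 7, 9, 4, 4, 1, 2]
i=3: 4<9, xs[3] = 9+3 = 12 → [7, 7, 9, 12, 4, 1, 2]
i=4: 4<12, xs[4] = 12+3 = 15 → [7, 7, 9, 12, 15, 1, 2]
i=5: 1<15, xs[5] = 15+3 = 18 → [7, 7, 9, 12, 15, 18, 2]
i=6: 2<18, xs[6] = 18+3 = 21 → [7, 7, 9, 12, 15, 18, 21]
sum = 89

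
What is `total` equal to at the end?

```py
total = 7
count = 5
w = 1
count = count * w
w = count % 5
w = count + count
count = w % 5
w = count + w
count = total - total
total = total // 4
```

count = 5*1 = 5
w = 5%5 = 0
w = 5+5 = 10
count = 10%5 = 0
w = 0+10 = 10
count = 7-7 = 0
total = 7//4 = 1

1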